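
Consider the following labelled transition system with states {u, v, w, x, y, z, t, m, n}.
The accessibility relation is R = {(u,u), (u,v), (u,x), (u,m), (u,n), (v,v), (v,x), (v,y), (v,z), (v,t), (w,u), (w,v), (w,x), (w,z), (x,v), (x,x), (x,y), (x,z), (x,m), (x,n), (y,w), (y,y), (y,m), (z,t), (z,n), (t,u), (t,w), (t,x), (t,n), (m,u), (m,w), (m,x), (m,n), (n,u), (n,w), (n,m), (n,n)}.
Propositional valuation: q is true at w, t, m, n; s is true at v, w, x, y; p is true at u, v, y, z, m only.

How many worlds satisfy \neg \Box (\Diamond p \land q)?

Let φ = \neg \Box (\Diamond p \land q). Evaluate φ at each world:
  u (successors {u, v, x, m, n}): φ is true.
  v (successors {v, x, y, z, t}): φ is true.
  w (successors {u, v, x, z}): φ is true.
  x (successors {v, x, y, z, m, n}): φ is true.
  y (successors {w, y, m}): φ is true.
  z (successors {t, n}): φ is false.
  t (successors {u, w, x, n}): φ is true.
  m (successors {u, w, x, n}): φ is true.
  n (successors {u, w, m, n}): φ is true.
For instance, at y:
  At y: \Box (\Diamond p \land q) is false, so \neg \Box (\Diamond p \land q) is true.
    At y: \Box (\Diamond p \land q) requires \Diamond p \land q at every successor {w, y, m}.
      \Diamond p \land q fails at y, so \Box (\Diamond p \land q) is false at y.
Satisfying worlds: {u, v, w, x, y, t, m, n}

8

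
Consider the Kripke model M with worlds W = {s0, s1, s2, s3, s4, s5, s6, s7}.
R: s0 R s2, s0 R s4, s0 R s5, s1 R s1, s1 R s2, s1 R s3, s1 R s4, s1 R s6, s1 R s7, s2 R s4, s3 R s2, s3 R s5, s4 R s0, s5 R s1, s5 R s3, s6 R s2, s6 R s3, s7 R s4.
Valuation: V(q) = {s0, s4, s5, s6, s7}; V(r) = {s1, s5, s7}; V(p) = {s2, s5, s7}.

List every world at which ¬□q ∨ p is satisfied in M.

s0, s1, s2, s3, s5, s6, s7

Let φ = ¬□q ∨ p. Evaluate φ at each world:
  s0 (successors {s2, s4, s5}): φ is true.
  s1 (successors {s1, s2, s3, s4, s6, s7}): φ is true.
  s2 (successors {s4}): φ is true.
  s3 (successors {s2, s5}): φ is true.
  s4 (successors {s0}): φ is false.
  s5 (successors {s1, s3}): φ is true.
  s6 (successors {s2, s3}): φ is true.
  s7 (successors {s4}): φ is true.
For instance, at s4:
  At s4: ¬□q is false, p is false, so ¬□q ∨ p is false.
    At s4: □q is true, so ¬□q is false.
      At s4: □q requires q at every successor {s0}.
        At s0: q is true.
      So □q is true at s4.
Satisfying worlds: {s0, s1, s2, s3, s5, s6, s7}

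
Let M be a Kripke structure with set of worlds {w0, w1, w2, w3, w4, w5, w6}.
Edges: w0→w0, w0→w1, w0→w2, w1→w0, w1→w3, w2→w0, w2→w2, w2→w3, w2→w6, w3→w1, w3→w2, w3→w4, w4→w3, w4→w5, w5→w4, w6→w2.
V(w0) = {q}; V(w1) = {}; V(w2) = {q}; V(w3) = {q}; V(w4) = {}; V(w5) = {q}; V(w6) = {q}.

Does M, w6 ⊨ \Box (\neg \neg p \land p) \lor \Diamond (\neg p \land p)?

No

At w6: \Box (\neg \neg p \land p) is false, \Diamond (\neg p \land p) is false, so \Box (\neg \neg p \land p) \lor \Diamond (\neg p \land p) is false.
  At w6: \Box (\neg \neg p \land p) requires \neg \neg p \land p at every successor {w2}.
    \neg \neg p \land p fails at w2, so \Box (\neg \neg p \land p) is false at w6.
  At w6: \Diamond (\neg p \land p) requires \neg p \land p at some successor in {w2}.
    At w2: \neg p \land p is false.
  So \Diamond (\neg p \land p) is false at w6.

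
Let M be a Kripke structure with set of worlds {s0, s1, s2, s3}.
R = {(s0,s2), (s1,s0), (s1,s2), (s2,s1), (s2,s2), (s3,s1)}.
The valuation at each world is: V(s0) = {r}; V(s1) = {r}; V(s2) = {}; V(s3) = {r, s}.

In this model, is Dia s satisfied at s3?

At s3: Dia s requires s at some successor in {s1}.
  At s1: s is false.
So Dia s is false at s3.

No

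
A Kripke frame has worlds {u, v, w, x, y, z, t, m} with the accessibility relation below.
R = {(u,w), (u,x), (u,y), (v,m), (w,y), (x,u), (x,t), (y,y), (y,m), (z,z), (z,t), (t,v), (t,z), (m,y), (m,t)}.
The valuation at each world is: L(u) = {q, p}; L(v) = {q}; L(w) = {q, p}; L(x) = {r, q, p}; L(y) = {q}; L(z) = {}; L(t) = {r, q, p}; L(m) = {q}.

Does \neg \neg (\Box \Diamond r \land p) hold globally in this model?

No

Let φ = \neg \neg (\Box \Diamond r \land p). Evaluate φ at each world:
  u (successors {w, x, y}): φ is false.
  v (successors {m}): φ is false.
  w (successors {y}): φ is false.
  x (successors {u, t}): φ is false.
  y (successors {y, m}): φ is false.
  z (successors {z, t}): φ is false.
  t (successors {v, z}): φ is false.
  m (successors {y, t}): φ is false.
Detail at u (counterexample):
  At u: \neg (\Box \Diamond r \land p) is true, so \neg \neg (\Box \Diamond r \land p) is false.
    At u: \Box \Diamond r \land p is false, so \neg (\Box \Diamond r \land p) is true.
      At u: \Box \Diamond r is false, p is true, so \Box \Diamond r \land p is false.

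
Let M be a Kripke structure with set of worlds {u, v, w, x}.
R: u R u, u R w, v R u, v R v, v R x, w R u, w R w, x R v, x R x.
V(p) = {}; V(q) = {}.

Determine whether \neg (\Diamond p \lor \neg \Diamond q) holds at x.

At x: \Diamond p \lor \neg \Diamond q is true, so \neg (\Diamond p \lor \neg \Diamond q) is false.
  At x: \Diamond p is false, \neg \Diamond q is true, so \Diamond p \lor \neg \Diamond q is true.
    At x: \Diamond p requires p at some successor in {v, x}.
      At v: p is false.
      At x: p is false.
    So \Diamond p is false at x.
    At x: \Diamond q is false, so \neg \Diamond q is true.
      At x: \Diamond q requires q at some successor in {v, x}.
        At v: q is false.
        At x: q is false.
      So \Diamond q is false at x.

No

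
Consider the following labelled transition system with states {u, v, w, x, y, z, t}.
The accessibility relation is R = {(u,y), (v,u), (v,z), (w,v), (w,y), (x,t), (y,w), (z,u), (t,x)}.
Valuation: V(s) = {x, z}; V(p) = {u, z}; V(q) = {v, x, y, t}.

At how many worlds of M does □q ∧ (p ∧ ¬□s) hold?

Let φ = □q ∧ (p ∧ ¬□s). Evaluate φ at each world:
  u (successors {y}): φ is true.
  v (successors {u, z}): φ is false.
  w (successors {v, y}): φ is false.
  x (successors {t}): φ is false.
  y (successors {w}): φ is false.
  z (successors {u}): φ is false.
  t (successors {x}): φ is false.
For instance, at v:
  At v: □q is false, p ∧ ¬□s is false, so □q ∧ (p ∧ ¬□s) is false.
    At v: □q requires q at every successor {u, z}.
      q fails at u, so □q is false at v.
    At v: p is false, ¬□s is true, so p ∧ ¬□s is false.
      At v: □s is false, so ¬□s is true.
Satisfying worlds: {u}

1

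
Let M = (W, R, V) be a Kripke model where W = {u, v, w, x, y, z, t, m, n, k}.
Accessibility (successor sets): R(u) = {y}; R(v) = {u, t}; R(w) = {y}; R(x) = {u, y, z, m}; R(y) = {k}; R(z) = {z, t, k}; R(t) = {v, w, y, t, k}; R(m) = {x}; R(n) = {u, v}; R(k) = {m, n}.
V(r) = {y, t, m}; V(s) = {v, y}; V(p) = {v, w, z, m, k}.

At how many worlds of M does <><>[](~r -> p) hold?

Let φ = <><>[](~r -> p). Evaluate φ at each world:
  u (successors {y}): φ is false.
  v (successors {u, t}): φ is true.
  w (successors {y}): φ is false.
  x (successors {u, y, z, m}): φ is true.
  y (successors {k}): φ is false.
  z (successors {z, t, k}): φ is true.
  t (successors {v, w, y, t, k}): φ is true.
  m (successors {x}): φ is true.
  n (successors {u, v}): φ is true.
  k (successors {m, n}): φ is true.
For instance, at m:
  At m: <><>[](~r -> p) requires <>[](~r -> p) at some successor in {x}.
    <>[](~r -> p) holds at x, so <><>[](~r -> p) is true at m.
      At x: <>[](~r -> p) requires [](~r -> p) at some successor in {u, y, z, m}.
        [](~r -> p) holds at u, so <>[](~r -> p) is true at x.
Satisfying worlds: {v, x, z, t, m, n, k}

7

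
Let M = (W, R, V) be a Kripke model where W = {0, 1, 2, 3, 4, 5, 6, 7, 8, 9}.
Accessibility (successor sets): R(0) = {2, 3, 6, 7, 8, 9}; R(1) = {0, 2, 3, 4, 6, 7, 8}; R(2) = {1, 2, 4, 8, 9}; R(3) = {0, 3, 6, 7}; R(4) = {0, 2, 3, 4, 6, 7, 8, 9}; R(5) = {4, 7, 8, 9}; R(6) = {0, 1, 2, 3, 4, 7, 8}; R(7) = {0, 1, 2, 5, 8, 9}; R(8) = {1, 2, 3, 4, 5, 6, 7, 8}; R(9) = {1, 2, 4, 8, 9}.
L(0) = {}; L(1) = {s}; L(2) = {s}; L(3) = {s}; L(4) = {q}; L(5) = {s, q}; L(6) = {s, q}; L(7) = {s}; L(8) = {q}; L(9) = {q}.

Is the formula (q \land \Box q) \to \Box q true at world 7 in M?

At 7: q \land \Box q is false, \Box q is false, so (q \land \Box q) \to \Box q is true.
  At 7: q is false, \Box q is false, so q \land \Box q is false.
    At 7: \Box q requires q at every successor {0, 1, 2, 5, 8, 9}.
      q fails at 0, so \Box q is false at 7.
  At 7: \Box q requires q at every successor {0, 1, 2, 5, 8, 9}.
    q fails at 0, so \Box q is false at 7.

Yes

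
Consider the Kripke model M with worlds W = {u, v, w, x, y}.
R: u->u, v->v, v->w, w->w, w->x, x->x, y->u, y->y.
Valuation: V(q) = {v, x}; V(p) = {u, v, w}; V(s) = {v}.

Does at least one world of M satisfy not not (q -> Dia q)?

Yes

Recall that Dia ψ holds at a world iff ψ holds at some accessible world.
Let φ = not not (q -> Dia q). Evaluate φ at each world:
  u (successors {u}): φ is true.
  v (successors {v, w}): φ is true.
  w (successors {w, x}): φ is true.
  x (successors {x}): φ is true.
  y (successors {u, y}): φ is true.
Detail at u (witness):
  At u: not (q -> Dia q) is false, so not not (q -> Dia q) is true.
    At u: q -> Dia q is true, so not (q -> Dia q) is false.
      At u: q is false, Dia q is false, so q -> Dia q is true.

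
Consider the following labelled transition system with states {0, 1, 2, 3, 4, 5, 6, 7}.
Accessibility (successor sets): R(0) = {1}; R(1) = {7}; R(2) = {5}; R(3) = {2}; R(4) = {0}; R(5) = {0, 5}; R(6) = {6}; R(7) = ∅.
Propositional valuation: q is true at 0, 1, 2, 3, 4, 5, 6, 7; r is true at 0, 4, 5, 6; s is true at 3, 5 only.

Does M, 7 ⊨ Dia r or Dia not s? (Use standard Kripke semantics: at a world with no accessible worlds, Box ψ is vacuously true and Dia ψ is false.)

No

At 7: Dia r is false, Dia not s is false, so Dia r or Dia not s is false.
  At 7: no accessible worlds, so Dia r is false.
  At 7: no accessible worlds, so Dia not s is false.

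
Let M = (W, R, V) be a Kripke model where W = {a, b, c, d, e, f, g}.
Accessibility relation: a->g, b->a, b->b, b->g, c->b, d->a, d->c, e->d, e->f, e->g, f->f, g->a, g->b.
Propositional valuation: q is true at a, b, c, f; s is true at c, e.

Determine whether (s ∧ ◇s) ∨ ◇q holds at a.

No

At a: s ∧ ◇s is false, ◇q is false, so (s ∧ ◇s) ∨ ◇q is false.
  At a: s is false, ◇s is false, so s ∧ ◇s is false.
    At a: ◇s requires s at some successor in {g}.
      At g: s is false.
    So ◇s is false at a.
  At a: ◇q requires q at some successor in {g}.
    At g: q is false.
  So ◇q is false at a.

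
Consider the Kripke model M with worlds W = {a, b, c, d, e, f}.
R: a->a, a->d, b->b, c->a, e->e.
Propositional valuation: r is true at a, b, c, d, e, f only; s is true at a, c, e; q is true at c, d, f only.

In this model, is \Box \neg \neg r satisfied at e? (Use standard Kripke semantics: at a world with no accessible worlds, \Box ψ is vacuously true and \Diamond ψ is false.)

Yes

Recall that \Box ψ holds at a world iff ψ holds at every accessible world, and \Diamond ψ holds iff ψ holds at some accessible world.
At e: \Box \neg \neg r requires \neg \neg r at every successor {e}.
  At e: \neg \neg r is true.
So \Box \neg \neg r is true at e.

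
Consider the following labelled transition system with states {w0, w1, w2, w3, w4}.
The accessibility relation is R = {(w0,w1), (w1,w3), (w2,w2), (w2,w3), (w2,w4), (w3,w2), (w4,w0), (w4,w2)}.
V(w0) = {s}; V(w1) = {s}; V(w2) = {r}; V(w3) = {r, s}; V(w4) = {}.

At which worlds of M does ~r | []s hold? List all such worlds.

w0, w1, w4

Let φ = ~r | []s. Evaluate φ at each world:
  w0 (successors {w1}): φ is true.
  w1 (successors {w3}): φ is true.
  w2 (successors {w2, w3, w4}): φ is false.
  w3 (successors {w2}): φ is false.
  w4 (successors {w0, w2}): φ is true.
For instance, at w3:
  At w3: ~r is false, []s is false, so ~r | []s is false.
    At w3: []s requires s at every successor {w2}.
      s fails at w2, so []s is false at w3.
Satisfying worlds: {w0, w1, w4}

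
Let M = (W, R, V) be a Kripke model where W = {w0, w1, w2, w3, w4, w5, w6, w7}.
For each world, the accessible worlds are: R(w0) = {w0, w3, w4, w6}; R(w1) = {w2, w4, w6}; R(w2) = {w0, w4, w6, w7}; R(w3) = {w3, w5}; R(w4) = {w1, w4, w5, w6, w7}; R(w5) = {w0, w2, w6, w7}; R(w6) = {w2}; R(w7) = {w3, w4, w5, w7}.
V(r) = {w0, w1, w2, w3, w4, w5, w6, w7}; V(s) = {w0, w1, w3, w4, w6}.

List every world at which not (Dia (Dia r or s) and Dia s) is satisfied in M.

w6

Let φ = not (Dia (Dia r or s) and Dia s). Evaluate φ at each world:
  w0 (successors {w0, w3, w4, w6}): φ is false.
  w1 (successors {w2, w4, w6}): φ is false.
  w2 (successors {w0, w4, w6, w7}): φ is false.
  w3 (successors {w3, w5}): φ is false.
  w4 (successors {w1, w4, w5, w6, w7}): φ is false.
  w5 (successors {w0, w2, w6, w7}): φ is false.
  w6 (successors {w2}): φ is true.
  w7 (successors {w3, w4, w5, w7}): φ is false.
For instance, at w1:
  At w1: Dia (Dia r or s) and Dia s is true, so not (Dia (Dia r or s) and Dia s) is false.
    At w1: Dia (Dia r or s) is true, Dia s is true, so Dia (Dia r or s) and Dia s is true.
      At w1: Dia (Dia r or s) requires Dia r or s at some successor in {w2, w4, w6}.
        Dia r or s holds at w2, so Dia (Dia r or s) is true at w1.
      At w1: Dia s requires s at some successor in {w2, w4, w6}.
        s holds at w4, so Dia s is true at w1.
Satisfying worlds: {w6}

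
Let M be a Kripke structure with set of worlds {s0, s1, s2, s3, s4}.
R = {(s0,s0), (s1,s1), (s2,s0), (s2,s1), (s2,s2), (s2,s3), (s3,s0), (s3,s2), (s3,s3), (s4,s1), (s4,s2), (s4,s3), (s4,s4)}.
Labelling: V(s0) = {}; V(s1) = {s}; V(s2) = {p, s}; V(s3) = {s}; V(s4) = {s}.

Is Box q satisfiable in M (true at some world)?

No

Let φ = Box q. Evaluate φ at each world:
  s0 (successors {s0}): φ is false.
  s1 (successors {s1}): φ is false.
  s2 (successors {s0, s1, s2, s3}): φ is false.
  s3 (successors {s0, s2, s3}): φ is false.
  s4 (successors {s1, s2, s3, s4}): φ is false.
For instance, at s1:
  At s1: Box q requires q at every successor {s1}.
    q fails at s1, so Box q is false at s1.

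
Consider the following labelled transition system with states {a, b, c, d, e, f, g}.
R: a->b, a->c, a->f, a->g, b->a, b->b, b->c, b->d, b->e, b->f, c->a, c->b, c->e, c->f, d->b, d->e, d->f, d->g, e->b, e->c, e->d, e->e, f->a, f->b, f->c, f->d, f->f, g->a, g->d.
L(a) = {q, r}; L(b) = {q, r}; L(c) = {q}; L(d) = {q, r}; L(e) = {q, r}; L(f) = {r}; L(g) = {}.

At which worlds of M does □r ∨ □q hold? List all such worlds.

Let φ = □r ∨ □q. Evaluate φ at each world:
  a (successors {b, c, f, g}): φ is false.
  b (successors {a, b, c, d, e, f}): φ is false.
  c (successors {a, b, e, f}): φ is true.
  d (successors {b, e, f, g}): φ is false.
  e (successors {b, c, d, e}): φ is true.
  f (successors {a, b, c, d, f}): φ is false.
  g (successors {a, d}): φ is true.
For instance, at b:
  At b: □r is false, □q is false, so □r ∨ □q is false.
    At b: □r requires r at every successor {a, b, c, d, e, f}.
      r fails at c, so □r is false at b.
    At b: □q requires q at every successor {a, b, c, d, e, f}.
      q fails at f, so □q is false at b.
Satisfying worlds: {c, e, g}

c, e, g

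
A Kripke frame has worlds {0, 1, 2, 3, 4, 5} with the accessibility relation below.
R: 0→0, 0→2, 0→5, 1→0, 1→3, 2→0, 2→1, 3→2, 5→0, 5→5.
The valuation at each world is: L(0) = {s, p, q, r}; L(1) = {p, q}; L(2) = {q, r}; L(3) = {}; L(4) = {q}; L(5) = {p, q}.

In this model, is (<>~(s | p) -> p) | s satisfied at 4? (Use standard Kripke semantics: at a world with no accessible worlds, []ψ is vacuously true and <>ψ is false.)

Yes

At 4: <>~(s | p) -> p is true, s is false, so (<>~(s | p) -> p) | s is true.
  At 4: <>~(s | p) is false, p is false, so <>~(s | p) -> p is true.
    At 4: no accessible worlds, so <>~(s | p) is false.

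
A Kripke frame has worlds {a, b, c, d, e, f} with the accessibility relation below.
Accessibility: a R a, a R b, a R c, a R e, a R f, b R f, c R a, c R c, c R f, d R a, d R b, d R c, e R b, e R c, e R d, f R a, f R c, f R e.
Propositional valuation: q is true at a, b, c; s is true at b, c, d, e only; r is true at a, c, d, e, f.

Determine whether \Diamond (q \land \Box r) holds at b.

No

At b: \Diamond (q \land \Box r) requires q \land \Box r at some successor in {f}.
  At f: q \land \Box r is false.
So \Diamond (q \land \Box r) is false at b.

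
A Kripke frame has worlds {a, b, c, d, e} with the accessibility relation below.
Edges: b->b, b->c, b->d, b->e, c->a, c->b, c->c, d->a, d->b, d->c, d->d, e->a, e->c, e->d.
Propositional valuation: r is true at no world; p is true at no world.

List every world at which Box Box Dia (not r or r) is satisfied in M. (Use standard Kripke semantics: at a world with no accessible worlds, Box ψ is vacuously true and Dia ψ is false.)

a

Let φ = Box Box Dia (not r or r). Evaluate φ at each world:
  a (successors ∅): φ is true.
  b (successors {b, c, d, e}): φ is false.
  c (successors {a, b, c}): φ is false.
  d (successors {a, b, c, d}): φ is false.
  e (successors {a, c, d}): φ is false.
For instance, at e:
  At e: Box Box Dia (not r or r) requires Box Dia (not r or r) at every successor {a, c, d}.
    Box Dia (not r or r) fails at c, so Box Box Dia (not r or r) is false at e.
      At c: Box Dia (not r or r) requires Dia (not r or r) at every successor {a, b, c}.
        Dia (not r or r) fails at a, so Box Dia (not r or r) is false at c.
Satisfying worlds: {a}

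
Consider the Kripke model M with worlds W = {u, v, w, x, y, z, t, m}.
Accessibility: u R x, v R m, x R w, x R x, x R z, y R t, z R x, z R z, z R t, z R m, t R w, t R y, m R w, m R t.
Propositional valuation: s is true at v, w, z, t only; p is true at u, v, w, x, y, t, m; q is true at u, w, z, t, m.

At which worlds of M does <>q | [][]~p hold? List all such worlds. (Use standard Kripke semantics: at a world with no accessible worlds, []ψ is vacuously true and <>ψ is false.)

v, w, x, y, z, t, m

Let φ = <>q | [][]~p. Evaluate φ at each world:
  u (successors {x}): φ is false.
  v (successors {m}): φ is true.
  w (successors ∅): φ is true.
  x (successors {w, x, z}): φ is true.
  y (successors {t}): φ is true.
  z (successors {x, z, t, m}): φ is true.
  t (successors {w, y}): φ is true.
  m (successors {w, t}): φ is true.
For instance, at z:
  At z: <>q is true, [][]~p is false, so <>q | [][]~p is true.
    At z: <>q requires q at some successor in {x, z, t, m}.
      q holds at z, so <>q is true at z.
    At z: [][]~p requires []~p at every successor {x, z, t, m}.
      []~p fails at x, so [][]~p is false at z.
Satisfying worlds: {v, w, x, y, z, t, m}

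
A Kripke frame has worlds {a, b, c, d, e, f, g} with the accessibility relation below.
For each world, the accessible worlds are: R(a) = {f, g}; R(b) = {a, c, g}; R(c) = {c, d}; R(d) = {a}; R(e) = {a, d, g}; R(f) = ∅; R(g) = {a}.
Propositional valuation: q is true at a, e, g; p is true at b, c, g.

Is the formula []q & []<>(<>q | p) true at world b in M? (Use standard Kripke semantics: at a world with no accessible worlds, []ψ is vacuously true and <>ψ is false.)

At b: []q is false, []<>(<>q | p) is true, so []q & []<>(<>q | p) is false.
  At b: []q requires q at every successor {a, c, g}.
    q fails at c, so []q is false at b.
  At b: []<>(<>q | p) requires <>(<>q | p) at every successor {a, c, g}.
      At a: <>(<>q | p) requires <>q | p at some successor in {f, g}.
        <>q | p holds at g, so <>(<>q | p) is true at a.
      At c: <>(<>q | p) requires <>q | p at some successor in {c, d}.
        <>q | p holds at c, so <>(<>q | p) is true at c.
      At g: <>(<>q | p) requires <>q | p at some successor in {a}.
        <>q | p holds at a, so <>(<>q | p) is true at g.
  So []<>(<>q | p) is true at b.

No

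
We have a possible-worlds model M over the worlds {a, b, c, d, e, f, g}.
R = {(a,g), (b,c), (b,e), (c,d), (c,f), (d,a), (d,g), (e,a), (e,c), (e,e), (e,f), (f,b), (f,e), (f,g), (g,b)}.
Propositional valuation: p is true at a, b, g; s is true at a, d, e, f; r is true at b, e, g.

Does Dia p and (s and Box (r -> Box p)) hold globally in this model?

Let φ = Dia p and (s and Box (r -> Box p)). Evaluate φ at each world:
  a (successors {g}): φ is true.
  b (successors {c, e}): φ is false.
  c (successors {d, f}): φ is false.
  d (successors {a, g}): φ is true.
  e (successors {a, c, e, f}): φ is false.
  f (successors {b, e, g}): φ is false.
  g (successors {b}): φ is false.
Detail at b (counterexample):
  At b: Dia p is false, s and Box (r -> Box p) is false, so Dia p and (s and Box (r -> Box p)) is false.
    At b: Dia p requires p at some successor in {c, e}.
      At c: p is false.
      At e: p is false.
    So Dia p is false at b.
    At b: s is false, Box (r -> Box p) is false, so s and Box (r -> Box p) is false.
      At b: Box (r -> Box p) requires r -> Box p at every successor {c, e}.
        r -> Box p fails at e, so Box (r -> Box p) is false at b.

No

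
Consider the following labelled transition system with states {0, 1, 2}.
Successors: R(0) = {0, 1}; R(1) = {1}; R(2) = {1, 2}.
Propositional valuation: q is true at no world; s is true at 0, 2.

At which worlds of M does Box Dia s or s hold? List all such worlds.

0, 2

Let φ = Box Dia s or s. Evaluate φ at each world:
  0 (successors {0, 1}): φ is true.
  1 (successors {1}): φ is false.
  2 (successors {1, 2}): φ is true.
For instance, at 0:
  At 0: Box Dia s is false, s is true, so Box Dia s or s is true.
    At 0: Box Dia s requires Dia s at every successor {0, 1}.
      Dia s fails at 1, so Box Dia s is false at 0.
Satisfying worlds: {0, 2}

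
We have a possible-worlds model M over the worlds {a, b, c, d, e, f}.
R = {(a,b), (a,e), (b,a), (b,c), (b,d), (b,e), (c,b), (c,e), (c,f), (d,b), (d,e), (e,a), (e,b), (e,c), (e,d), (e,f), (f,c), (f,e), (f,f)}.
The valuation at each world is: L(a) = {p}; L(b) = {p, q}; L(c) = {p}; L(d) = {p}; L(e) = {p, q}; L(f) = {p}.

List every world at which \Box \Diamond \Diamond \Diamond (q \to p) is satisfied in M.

a, b, c, d, e, f

Recall that \Box ψ holds at a world iff ψ holds at every accessible world, and \Diamond ψ holds iff ψ holds at some accessible world.
Let φ = \Box \Diamond \Diamond \Diamond (q \to p). Evaluate φ at each world:
  a (successors {b, e}): φ is true.
  b (successors {a, c, d, e}): φ is true.
  c (successors {b, e, f}): φ is true.
  d (successors {b, e}): φ is true.
  e (successors {a, b, c, d, f}): φ is true.
  f (successors {c, e, f}): φ is true.
For instance, at f:
  At f: \Box \Diamond \Diamond \Diamond (q \to p) requires \Diamond \Diamond \Diamond (q \to p) at every successor {c, e, f}.
      At c: \Diamond \Diamond \Diamond (q \to p) requires \Diamond \Diamond (q \to p) at some successor in {b, e, f}.
        \Diamond \Diamond (q \to p) holds at b, so \Diamond \Diamond \Diamond (q \to p) is true at c.
      At e: \Diamond \Diamond \Diamond (q \to p) requires \Diamond \Diamond (q \to p) at some successor in {a, b, c, d, f}.
        \Diamond \Diamond (q \to p) holds at a, so \Diamond \Diamond \Diamond (q \to p) is true at e.
      At f: \Diamond \Diamond \Diamond (q \to p) requires \Diamond \Diamond (q \to p) at some successor in {c, e, f}.
        \Diamond \Diamond (q \to p) holds at c, so \Diamond \Diamond \Diamond (q \to p) is true at f.
  So \Box \Diamond \Diamond \Diamond (q \to p) is true at f.
Satisfying worlds: {a, b, c, d, e, f}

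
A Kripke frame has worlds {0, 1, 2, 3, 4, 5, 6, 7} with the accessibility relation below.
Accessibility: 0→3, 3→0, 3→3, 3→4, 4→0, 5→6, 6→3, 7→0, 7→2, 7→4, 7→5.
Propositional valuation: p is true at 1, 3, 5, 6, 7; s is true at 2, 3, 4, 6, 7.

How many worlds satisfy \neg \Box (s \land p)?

3

Let φ = \neg \Box (s \land p). Evaluate φ at each world:
  0 (successors {3}): φ is false.
  1 (successors ∅): φ is false.
  2 (successors ∅): φ is false.
  3 (successors {0, 3, 4}): φ is true.
  4 (successors {0}): φ is true.
  5 (successors {6}): φ is false.
  6 (successors {3}): φ is false.
  7 (successors {0, 2, 4, 5}): φ is true.
For instance, at 7:
  At 7: \Box (s \land p) is false, so \neg \Box (s \land p) is true.
    At 7: \Box (s \land p) requires s \land p at every successor {0, 2, 4, 5}.
      s \land p fails at 0, so \Box (s \land p) is false at 7.
Satisfying worlds: {3, 4, 7}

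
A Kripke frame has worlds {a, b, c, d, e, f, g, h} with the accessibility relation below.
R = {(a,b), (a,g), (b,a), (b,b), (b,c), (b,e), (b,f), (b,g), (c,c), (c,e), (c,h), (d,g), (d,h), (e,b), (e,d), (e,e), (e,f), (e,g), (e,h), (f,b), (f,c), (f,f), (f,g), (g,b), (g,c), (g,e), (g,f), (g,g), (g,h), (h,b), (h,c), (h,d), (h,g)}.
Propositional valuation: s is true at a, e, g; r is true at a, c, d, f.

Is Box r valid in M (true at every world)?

No

Let φ = Box r. Evaluate φ at each world:
  a (successors {b, g}): φ is false.
  b (successors {a, b, c, e, f, g}): φ is false.
  c (successors {c, e, h}): φ is false.
  d (successors {g, h}): φ is false.
  e (successors {b, d, e, f, g, h}): φ is false.
  f (successors {b, c, f, g}): φ is false.
  g (successors {b, c, e, f, g, h}): φ is false.
  h (successors {b, c, d, g}): φ is false.
Detail at a (counterexample):
  At a: Box r requires r at every successor {b, g}.
    r fails at b, so Box r is false at a.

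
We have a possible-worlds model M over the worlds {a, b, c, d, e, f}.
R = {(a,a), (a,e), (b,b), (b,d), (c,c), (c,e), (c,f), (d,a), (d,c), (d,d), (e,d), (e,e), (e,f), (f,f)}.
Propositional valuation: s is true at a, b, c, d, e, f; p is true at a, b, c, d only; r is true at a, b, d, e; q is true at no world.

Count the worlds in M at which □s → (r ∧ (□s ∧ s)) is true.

4

Let φ = □s → (r ∧ (□s ∧ s)). Evaluate φ at each world:
  a (successors {a, e}): φ is true.
  b (successors {b, d}): φ is true.
  c (successors {c, e, f}): φ is false.
  d (successors {a, c, d}): φ is true.
  e (successors {d, e, f}): φ is true.
  f (successors {f}): φ is false.
For instance, at b:
  At b: □s is true, r ∧ (□s ∧ s) is true, so □s → (r ∧ (□s ∧ s)) is true.
    At b: □s requires s at every successor {b, d}.
      At b: s is true.
      At d: s is true.
    So □s is true at b.
    At b: r is true, □s ∧ s is true, so r ∧ (□s ∧ s) is true.
      At b: □s is true, s is true, so □s ∧ s is true.
Satisfying worlds: {a, b, d, e}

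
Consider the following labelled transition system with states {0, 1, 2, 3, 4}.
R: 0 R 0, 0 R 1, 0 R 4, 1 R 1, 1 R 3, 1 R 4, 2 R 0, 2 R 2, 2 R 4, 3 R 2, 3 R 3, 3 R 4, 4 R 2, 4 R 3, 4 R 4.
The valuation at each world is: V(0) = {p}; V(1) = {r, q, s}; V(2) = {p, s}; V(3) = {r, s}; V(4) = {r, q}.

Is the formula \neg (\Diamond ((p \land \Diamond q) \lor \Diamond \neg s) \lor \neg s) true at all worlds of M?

No

Let φ = \neg (\Diamond ((p \land \Diamond q) \lor \Diamond \neg s) \lor \neg s). Evaluate φ at each world:
  0 (successors {0, 1, 4}): φ is false.
  1 (successors {1, 3, 4}): φ is false.
  2 (successors {0, 2, 4}): φ is false.
  3 (successors {2, 3, 4}): φ is false.
  4 (successors {2, 3, 4}): φ is false.
Detail at 0 (counterexample):
  At 0: \Diamond ((p \land \Diamond q) \lor \Diamond \neg s) \lor \neg s is true, so \neg (\Diamond ((p \land \Diamond q) \lor \Diamond \neg s) \lor \neg s) is false.
    At 0: \Diamond ((p \land \Diamond q) \lor \Diamond \neg s) is true, \neg s is true, so \Diamond ((p \land \Diamond q) \lor \Diamond \neg s) \lor \neg s is true.
      At 0: \Diamond ((p \land \Diamond q) \lor \Diamond \neg s) requires (p \land \Diamond q) \lor \Diamond \neg s at some successor in {0, 1, 4}.
        (p \land \Diamond q) \lor \Diamond \neg s holds at 0, so \Diamond ((p \land \Diamond q) \lor \Diamond \neg s) is true at 0.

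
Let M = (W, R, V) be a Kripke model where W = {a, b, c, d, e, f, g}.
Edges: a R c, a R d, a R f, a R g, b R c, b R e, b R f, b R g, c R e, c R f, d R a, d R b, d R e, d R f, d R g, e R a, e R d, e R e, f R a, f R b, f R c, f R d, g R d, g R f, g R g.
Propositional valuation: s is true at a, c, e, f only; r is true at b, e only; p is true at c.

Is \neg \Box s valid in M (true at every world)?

No

Let φ = \neg \Box s. Evaluate φ at each world:
  a (successors {c, d, f, g}): φ is true.
  b (successors {c, e, f, g}): φ is true.
  c (successors {e, f}): φ is false.
  d (successors {a, b, e, f, g}): φ is true.
  e (successors {a, d, e}): φ is true.
  f (successors {a, b, c, d}): φ is true.
  g (successors {d, f, g}): φ is true.
Detail at c (counterexample):
  At c: \Box s is true, so \neg \Box s is false.
    At c: \Box s requires s at every successor {e, f}.
      At e: s is true.
      At f: s is true.
    So \Box s is true at c.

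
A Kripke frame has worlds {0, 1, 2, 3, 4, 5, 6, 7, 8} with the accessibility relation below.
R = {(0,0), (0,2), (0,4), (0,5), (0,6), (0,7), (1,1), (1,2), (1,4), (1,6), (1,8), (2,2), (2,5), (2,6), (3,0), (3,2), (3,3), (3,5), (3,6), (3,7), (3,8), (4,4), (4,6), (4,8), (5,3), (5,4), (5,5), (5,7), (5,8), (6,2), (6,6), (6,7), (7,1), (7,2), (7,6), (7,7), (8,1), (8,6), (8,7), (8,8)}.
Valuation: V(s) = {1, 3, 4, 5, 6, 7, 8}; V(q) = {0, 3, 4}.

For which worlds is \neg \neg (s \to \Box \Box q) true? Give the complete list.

Let φ = \neg \neg (s \to \Box \Box q). Evaluate φ at each world:
  0 (successors {0, 2, 4, 5, 6, 7}): φ is true.
  1 (successors {1, 2, 4, 6, 8}): φ is false.
  2 (successors {2, 5, 6}): φ is true.
  3 (successors {0, 2, 3, 5, 6, 7, 8}): φ is false.
  4 (successors {4, 6, 8}): φ is false.
  5 (successors {3, 4, 5, 7, 8}): φ is false.
  6 (successors {2, 6, 7}): φ is false.
  7 (successors {1, 2, 6, 7}): φ is false.
  8 (successors {1, 6, 7, 8}): φ is false.
For instance, at 2:
  At 2: \neg (s \to \Box \Box q) is false, so \neg \neg (s \to \Box \Box q) is true.
    At 2: s \to \Box \Box q is true, so \neg (s \to \Box \Box q) is false.
      At 2: s is false, \Box \Box q is false, so s \to \Box \Box q is true.
Satisfying worlds: {0, 2}

0, 2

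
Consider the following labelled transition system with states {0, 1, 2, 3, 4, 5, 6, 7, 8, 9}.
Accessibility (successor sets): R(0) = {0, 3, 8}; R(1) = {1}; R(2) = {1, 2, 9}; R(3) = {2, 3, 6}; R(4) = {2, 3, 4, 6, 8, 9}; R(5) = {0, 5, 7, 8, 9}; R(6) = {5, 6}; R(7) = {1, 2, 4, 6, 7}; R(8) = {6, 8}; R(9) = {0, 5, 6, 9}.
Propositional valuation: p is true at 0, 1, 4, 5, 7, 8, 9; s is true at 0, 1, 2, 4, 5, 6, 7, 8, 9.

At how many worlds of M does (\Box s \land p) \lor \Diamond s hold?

10

Let φ = (\Box s \land p) \lor \Diamond s. Evaluate φ at each world:
  0 (successors {0, 3, 8}): φ is true.
  1 (successors {1}): φ is true.
  2 (successors {1, 2, 9}): φ is true.
  3 (successors {2, 3, 6}): φ is true.
  4 (successors {2, 3, 4, 6, 8, 9}): φ is true.
  5 (successors {0, 5, 7, 8, 9}): φ is true.
  6 (successors {5, 6}): φ is true.
  7 (successors {1, 2, 4, 6, 7}): φ is true.
  8 (successors {6, 8}): φ is true.
  9 (successors {0, 5, 6, 9}): φ is true.
For instance, at 0:
  At 0: \Box s \land p is false, \Diamond s is true, so (\Box s \land p) \lor \Diamond s is true.
    At 0: \Box s is false, p is true, so \Box s \land p is false.
      At 0: \Box s requires s at every successor {0, 3, 8}.
        s fails at 3, so \Box s is false at 0.
    At 0: \Diamond s requires s at some successor in {0, 3, 8}.
      s holds at 0, so \Diamond s is true at 0.
Satisfying worlds: {0, 1, 2, 3, 4, 5, 6, 7, 8, 9}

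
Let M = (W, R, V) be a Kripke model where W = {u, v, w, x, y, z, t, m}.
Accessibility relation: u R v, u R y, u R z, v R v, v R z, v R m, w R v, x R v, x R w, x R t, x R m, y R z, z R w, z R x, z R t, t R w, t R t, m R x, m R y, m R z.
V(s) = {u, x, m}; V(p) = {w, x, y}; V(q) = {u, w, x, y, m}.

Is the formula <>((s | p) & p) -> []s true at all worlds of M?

Let φ = <>((s | p) & p) -> []s. Evaluate φ at each world:
  u (successors {v, y, z}): φ is false.
  v (successors {v, z, m}): φ is true.
  w (successors {v}): φ is true.
  x (successors {v, w, t, m}): φ is false.
  y (successors {z}): φ is true.
  z (successors {w, x, t}): φ is false.
  t (successors {w, t}): φ is false.
  m (successors {x, y, z}): φ is false.
Detail at u (counterexample):
  At u: <>((s | p) & p) is true, []s is false, so <>((s | p) & p) -> []s is false.
    At u: <>((s | p) & p) requires (s | p) & p at some successor in {v, y, z}.
      (s | p) & p holds at y, so <>((s | p) & p) is true at u.
    At u: []s requires s at every successor {v, y, z}.
      s fails at v, so []s is false at u.

No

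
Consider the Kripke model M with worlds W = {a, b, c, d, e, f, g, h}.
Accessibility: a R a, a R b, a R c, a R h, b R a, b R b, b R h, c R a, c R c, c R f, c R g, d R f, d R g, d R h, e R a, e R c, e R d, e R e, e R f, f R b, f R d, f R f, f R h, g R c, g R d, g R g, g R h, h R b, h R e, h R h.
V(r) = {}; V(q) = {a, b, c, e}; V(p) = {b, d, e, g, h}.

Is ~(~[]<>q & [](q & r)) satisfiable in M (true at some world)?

Recall that []ψ holds at a world iff ψ holds at every accessible world, and <>ψ holds iff ψ holds at some accessible world.
Let φ = ~(~[]<>q & [](q & r)). Evaluate φ at each world:
  a (successors {a, b, c, h}): φ is true.
  b (successors {a, b, h}): φ is true.
  c (successors {a, c, f, g}): φ is true.
  d (successors {f, g, h}): φ is true.
  e (successors {a, c, d, e, f}): φ is true.
  f (successors {b, d, f, h}): φ is true.
  g (successors {c, d, g, h}): φ is true.
  h (successors {b, e, h}): φ is true.
Detail at a (witness):
  At a: ~[]<>q & [](q & r) is false, so ~(~[]<>q & [](q & r)) is true.
    At a: ~[]<>q is false, [](q & r) is false, so ~[]<>q & [](q & r) is false.
      At a: []<>q is true, so ~[]<>q is false.
      At a: [](q & r) requires q & r at every successor {a, b, c, h}.
        q & r fails at a, so [](q & r) is false at a.

Yes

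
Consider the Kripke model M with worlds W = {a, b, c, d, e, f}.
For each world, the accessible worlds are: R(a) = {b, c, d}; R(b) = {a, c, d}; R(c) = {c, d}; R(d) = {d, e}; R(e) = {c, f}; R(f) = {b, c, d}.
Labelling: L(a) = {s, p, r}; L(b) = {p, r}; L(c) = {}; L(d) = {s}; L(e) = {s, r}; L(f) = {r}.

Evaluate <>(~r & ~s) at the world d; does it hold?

No

At d: <>(~r & ~s) requires ~r & ~s at some successor in {d, e}.
  At d: ~r & ~s is false.
  At e: ~r & ~s is false.
So <>(~r & ~s) is false at d.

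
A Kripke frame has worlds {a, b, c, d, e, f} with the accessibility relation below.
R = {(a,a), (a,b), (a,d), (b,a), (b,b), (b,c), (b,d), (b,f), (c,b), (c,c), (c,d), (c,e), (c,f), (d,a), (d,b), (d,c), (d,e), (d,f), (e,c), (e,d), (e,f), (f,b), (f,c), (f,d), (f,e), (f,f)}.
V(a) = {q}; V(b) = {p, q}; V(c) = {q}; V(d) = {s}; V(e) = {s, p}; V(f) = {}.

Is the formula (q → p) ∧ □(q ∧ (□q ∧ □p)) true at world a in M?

No

At a: q → p is false, □(q ∧ (□q ∧ □p)) is false, so (q → p) ∧ □(q ∧ (□q ∧ □p)) is false.
  At a: □(q ∧ (□q ∧ □p)) requires q ∧ (□q ∧ □p) at every successor {a, b, d}.
    q ∧ (□q ∧ □p) fails at a, so □(q ∧ (□q ∧ □p)) is false at a.
      At a: q is true, □q ∧ □p is false, so q ∧ (□q ∧ □p) is false.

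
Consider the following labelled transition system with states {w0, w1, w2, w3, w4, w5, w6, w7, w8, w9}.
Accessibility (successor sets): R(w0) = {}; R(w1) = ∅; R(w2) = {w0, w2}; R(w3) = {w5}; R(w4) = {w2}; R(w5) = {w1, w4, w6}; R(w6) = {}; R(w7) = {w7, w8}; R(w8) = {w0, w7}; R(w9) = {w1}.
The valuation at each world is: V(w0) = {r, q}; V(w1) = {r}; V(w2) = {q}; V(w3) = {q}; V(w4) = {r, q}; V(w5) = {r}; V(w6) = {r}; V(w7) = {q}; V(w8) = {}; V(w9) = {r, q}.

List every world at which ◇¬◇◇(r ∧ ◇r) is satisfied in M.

w2, w3, w4, w5, w7, w8, w9

Let φ = ◇¬◇◇(r ∧ ◇r). Evaluate φ at each world:
  w0 (successors ∅): φ is false.
  w1 (successors ∅): φ is false.
  w2 (successors {w0, w2}): φ is true.
  w3 (successors {w5}): φ is true.
  w4 (successors {w2}): φ is true.
  w5 (successors {w1, w4, w6}): φ is true.
  w6 (successors ∅): φ is false.
  w7 (successors {w7, w8}): φ is true.
  w8 (successors {w0, w7}): φ is true.
  w9 (successors {w1}): φ is true.
For instance, at w7:
  At w7: ◇¬◇◇(r ∧ ◇r) requires ¬◇◇(r ∧ ◇r) at some successor in {w7, w8}.
    ¬◇◇(r ∧ ◇r) holds at w7, so ◇¬◇◇(r ∧ ◇r) is true at w7.
      At w7: ◇◇(r ∧ ◇r) is false, so ¬◇◇(r ∧ ◇r) is true.
Satisfying worlds: {w2, w3, w4, w5, w7, w8, w9}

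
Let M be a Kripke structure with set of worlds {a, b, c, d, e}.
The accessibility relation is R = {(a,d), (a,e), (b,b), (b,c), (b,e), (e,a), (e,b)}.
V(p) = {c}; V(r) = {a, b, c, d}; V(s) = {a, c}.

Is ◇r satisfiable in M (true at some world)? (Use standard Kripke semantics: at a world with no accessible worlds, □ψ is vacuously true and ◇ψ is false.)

Let φ = ◇r. Evaluate φ at each world:
  a (successors {d, e}): φ is true.
  b (successors {b, c, e}): φ is true.
  c (successors ∅): φ is false.
  d (successors ∅): φ is false.
  e (successors {a, b}): φ is true.
Detail at a (witness):
  At a: ◇r requires r at some successor in {d, e}.
    r holds at d, so ◇r is true at a.

Yes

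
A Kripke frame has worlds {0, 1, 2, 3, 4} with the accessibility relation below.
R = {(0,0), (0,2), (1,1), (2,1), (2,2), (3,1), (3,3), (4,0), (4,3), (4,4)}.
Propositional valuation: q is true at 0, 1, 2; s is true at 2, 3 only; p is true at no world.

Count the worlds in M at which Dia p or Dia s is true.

4

Let φ = Dia p or Dia s. Evaluate φ at each world:
  0 (successors {0, 2}): φ is true.
  1 (successors {1}): φ is false.
  2 (successors {1, 2}): φ is true.
  3 (successors {1, 3}): φ is true.
  4 (successors {0, 3, 4}): φ is true.
For instance, at 4:
  At 4: Dia p is false, Dia s is true, so Dia p or Dia s is true.
    At 4: Dia p requires p at some successor in {0, 3, 4}.
      At 0: p is false.
      At 3: p is false.
      At 4: p is false.
    So Dia p is false at 4.
    At 4: Dia s requires s at some successor in {0, 3, 4}.
      s holds at 3, so Dia s is true at 4.
Satisfying worlds: {0, 2, 3, 4}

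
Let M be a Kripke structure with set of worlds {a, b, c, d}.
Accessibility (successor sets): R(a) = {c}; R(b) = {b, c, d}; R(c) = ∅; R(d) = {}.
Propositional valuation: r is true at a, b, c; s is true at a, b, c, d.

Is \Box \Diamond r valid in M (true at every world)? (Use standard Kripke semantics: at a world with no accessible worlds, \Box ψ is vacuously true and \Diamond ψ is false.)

Let φ = \Box \Diamond r. Evaluate φ at each world:
  a (successors {c}): φ is false.
  b (successors {b, c, d}): φ is false.
  c (successors ∅): φ is true.
  d (successors ∅): φ is true.
Detail at a (counterexample):
  At a: \Box \Diamond r requires \Diamond r at every successor {c}.
    \Diamond r fails at c, so \Box \Diamond r is false at a.
      At c: no accessible worlds, so \Diamond r is false.

No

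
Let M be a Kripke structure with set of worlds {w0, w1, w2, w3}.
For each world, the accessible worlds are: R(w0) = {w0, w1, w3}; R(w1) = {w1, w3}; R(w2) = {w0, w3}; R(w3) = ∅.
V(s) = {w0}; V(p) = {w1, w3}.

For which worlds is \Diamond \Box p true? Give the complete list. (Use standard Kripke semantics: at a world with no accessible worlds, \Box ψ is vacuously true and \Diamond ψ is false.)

Let φ = \Diamond \Box p. Evaluate φ at each world:
  w0 (successors {w0, w1, w3}): φ is true.
  w1 (successors {w1, w3}): φ is true.
  w2 (successors {w0, w3}): φ is true.
  w3 (successors ∅): φ is false.
For instance, at w2:
  At w2: \Diamond \Box p requires \Box p at some successor in {w0, w3}.
    \Box p holds at w3, so \Diamond \Box p is true at w2.
      At w3: no accessible worlds, so \Box p holds vacuously.
Satisfying worlds: {w0, w1, w2}

w0, w1, w2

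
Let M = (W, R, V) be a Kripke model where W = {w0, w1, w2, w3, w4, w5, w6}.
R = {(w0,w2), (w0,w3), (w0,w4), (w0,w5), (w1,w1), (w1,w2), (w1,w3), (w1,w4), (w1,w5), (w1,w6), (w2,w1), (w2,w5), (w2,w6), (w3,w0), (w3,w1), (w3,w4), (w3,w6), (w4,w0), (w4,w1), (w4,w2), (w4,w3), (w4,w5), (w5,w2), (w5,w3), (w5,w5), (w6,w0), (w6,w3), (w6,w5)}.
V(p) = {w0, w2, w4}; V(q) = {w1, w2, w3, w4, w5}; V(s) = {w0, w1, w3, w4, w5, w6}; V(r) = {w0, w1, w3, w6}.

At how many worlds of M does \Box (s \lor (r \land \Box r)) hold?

Let φ = \Box (s \lor (r \land \Box r)). Evaluate φ at each world:
  w0 (successors {w2, w3, w4, w5}): φ is false.
  w1 (successors {w1, w2, w3, w4, w5, w6}): φ is false.
  w2 (successors {w1, w5, w6}): φ is true.
  w3 (successors {w0, w1, w4, w6}): φ is true.
  w4 (successors {w0, w1, w2, w3, w5}): φ is false.
  w5 (successors {w2, w3, w5}): φ is false.
  w6 (successors {w0, w3, w5}): φ is true.
For instance, at w6:
  At w6: \Box (s \lor (r \land \Box r)) requires s \lor (r \land \Box r) at every successor {w0, w3, w5}.
      At w0: s is true, r \land \Box r is false, so s \lor (r \land \Box r) is true.
      At w3: s is true, r \land \Box r is false, so s \lor (r \land \Box r) is true.
      At w5: s is true, r \land \Box r is false, so s \lor (r \land \Box r) is true.
  So \Box (s \lor (r \land \Box r)) is true at w6.
Satisfying worlds: {w2, w3, w6}

3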